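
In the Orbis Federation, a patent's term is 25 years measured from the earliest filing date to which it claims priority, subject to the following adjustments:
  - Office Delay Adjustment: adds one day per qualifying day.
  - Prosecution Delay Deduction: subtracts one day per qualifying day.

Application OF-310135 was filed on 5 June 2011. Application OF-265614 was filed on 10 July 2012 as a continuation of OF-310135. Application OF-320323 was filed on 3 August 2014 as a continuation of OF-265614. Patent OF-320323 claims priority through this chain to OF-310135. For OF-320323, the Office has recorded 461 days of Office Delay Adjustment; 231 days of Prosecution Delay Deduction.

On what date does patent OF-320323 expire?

2037-01-21

Earliest priority filing: 5 June 2011.
Base term: 5 June 2011 + 25 years → 5 June 2036.
Office Delay Adjustment: +461 days → 9 September 2037.
Prosecution Delay Deduction: −231 days → 21 January 2037.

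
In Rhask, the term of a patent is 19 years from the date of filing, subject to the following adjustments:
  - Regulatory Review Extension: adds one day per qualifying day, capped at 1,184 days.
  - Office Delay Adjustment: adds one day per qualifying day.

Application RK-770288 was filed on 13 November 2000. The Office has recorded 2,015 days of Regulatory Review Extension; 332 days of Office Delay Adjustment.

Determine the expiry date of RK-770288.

Base term: filing date + 19 years → 13 November 2019.
Regulatory Review Extension: 2015 days claimed exceeds the 1184-day cap, so +1184 days → 9 February 2023.
Office Delay Adjustment: +332 days → 7 January 2024.

2024-01-07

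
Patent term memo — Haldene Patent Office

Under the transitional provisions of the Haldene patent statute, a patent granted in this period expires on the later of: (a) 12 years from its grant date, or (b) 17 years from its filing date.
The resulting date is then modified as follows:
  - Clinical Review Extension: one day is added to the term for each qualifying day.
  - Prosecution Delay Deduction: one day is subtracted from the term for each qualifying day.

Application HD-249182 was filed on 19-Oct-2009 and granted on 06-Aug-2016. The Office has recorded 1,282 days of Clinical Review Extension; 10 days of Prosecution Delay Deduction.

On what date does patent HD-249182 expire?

(a) grant + 12 years → 6 August 2028.
(b) filing + 17 years → 19 October 2026.
Later of the two: 6 August 2028.
Clinical Review Extension: +1282 days → 9 February 2032.
Prosecution Delay Deduction: −10 days → 30 January 2032.

2032-01-30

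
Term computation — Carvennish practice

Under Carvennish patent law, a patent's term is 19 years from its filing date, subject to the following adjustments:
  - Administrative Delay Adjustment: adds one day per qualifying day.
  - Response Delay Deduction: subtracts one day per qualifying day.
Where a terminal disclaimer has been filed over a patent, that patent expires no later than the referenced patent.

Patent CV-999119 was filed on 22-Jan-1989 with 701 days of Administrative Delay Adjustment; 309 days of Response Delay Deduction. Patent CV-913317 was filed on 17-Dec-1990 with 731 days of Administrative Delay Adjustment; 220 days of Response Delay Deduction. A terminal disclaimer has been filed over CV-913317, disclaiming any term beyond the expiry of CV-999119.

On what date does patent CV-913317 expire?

2009-02-17

Natural term of CV-913317:
  Base: filing + 19 years → 17 December 2009.
  Administrative Delay Adjustment: +731 days → 18 December 2011.
  Response Delay Deduction: −220 days → 12 May 2011.
Expiry of referenced patent CV-999119:
  Base: filing + 19 years → 22 January 2008.
  Administrative Delay Adjustment: +701 days → 23 December 2009.
  Response Delay Deduction: −309 days → 17 February 2009.
Terminal disclaimer: CV-913317 expires on the earlier of 12 May 2011 and 17 February 2009.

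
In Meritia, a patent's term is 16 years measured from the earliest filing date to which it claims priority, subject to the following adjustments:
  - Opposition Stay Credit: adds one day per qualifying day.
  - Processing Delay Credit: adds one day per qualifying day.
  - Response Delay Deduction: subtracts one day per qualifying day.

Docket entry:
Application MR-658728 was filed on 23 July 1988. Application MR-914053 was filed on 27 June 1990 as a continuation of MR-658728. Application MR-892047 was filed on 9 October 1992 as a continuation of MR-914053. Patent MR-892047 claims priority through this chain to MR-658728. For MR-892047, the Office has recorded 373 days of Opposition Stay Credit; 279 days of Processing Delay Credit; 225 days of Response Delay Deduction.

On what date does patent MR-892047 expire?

Earliest priority filing: 23 July 1988.
Base term: 23 July 1988 + 16 years → 23 July 2004.
Opposition Stay Credit: +373 days → 31 July 2005.
Processing Delay Credit: +279 days → 6 May 2006.
Response Delay Deduction: −225 days → 23 September 2005.

September 23, 2005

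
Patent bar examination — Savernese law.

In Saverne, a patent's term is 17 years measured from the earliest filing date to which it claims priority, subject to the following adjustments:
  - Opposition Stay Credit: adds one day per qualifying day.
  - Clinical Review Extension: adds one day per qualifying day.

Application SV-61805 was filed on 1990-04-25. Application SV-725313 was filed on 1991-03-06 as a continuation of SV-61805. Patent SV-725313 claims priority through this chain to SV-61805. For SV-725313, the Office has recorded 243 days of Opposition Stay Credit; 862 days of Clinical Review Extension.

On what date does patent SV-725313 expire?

Earliest priority filing: 25 April 1990.
Base term: 25 April 1990 + 17 years → 25 April 2007.
Opposition Stay Credit: +243 days → 24 December 2007.
Clinical Review Extension: +862 days → 4 May 2010.

2010-05-04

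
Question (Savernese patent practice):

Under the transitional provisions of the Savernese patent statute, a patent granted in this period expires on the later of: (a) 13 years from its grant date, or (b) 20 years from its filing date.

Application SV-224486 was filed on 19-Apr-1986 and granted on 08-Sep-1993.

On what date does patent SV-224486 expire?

2006-09-08

(a) grant + 13 years → 8 September 2006.
(b) filing + 20 years → 19 April 2006.
Later of the two: 8 September 2006.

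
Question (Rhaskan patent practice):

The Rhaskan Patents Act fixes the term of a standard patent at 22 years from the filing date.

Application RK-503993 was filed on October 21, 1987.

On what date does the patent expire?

Filing date + 22 years → 21 October 2009.

October 21, 2009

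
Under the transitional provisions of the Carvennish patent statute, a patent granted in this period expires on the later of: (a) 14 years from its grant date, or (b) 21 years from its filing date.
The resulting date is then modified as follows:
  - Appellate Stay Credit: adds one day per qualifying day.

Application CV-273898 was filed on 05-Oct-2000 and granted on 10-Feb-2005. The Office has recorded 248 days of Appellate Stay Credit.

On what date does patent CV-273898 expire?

2022-06-10

(a) grant + 14 years → 10 February 2019.
(b) filing + 21 years → 5 October 2021.
Later of the two: 5 October 2021.
Appellate Stay Credit: +248 days → 10 June 2022.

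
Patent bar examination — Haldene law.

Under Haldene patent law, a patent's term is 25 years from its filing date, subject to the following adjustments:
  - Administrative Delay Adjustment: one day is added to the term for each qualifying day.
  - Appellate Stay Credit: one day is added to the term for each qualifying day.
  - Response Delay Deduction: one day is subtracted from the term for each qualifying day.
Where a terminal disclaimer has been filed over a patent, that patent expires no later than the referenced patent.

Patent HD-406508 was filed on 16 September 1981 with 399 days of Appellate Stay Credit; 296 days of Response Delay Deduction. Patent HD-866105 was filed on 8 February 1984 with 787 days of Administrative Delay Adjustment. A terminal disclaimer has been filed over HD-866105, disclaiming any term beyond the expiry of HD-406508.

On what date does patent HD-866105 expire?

2006-12-28

Natural term of HD-866105:
  Base: filing + 25 years → 8 February 2009.
  Administrative Delay Adjustment: +787 days → 6 April 2011.
Expiry of referenced patent HD-406508:
  Base: filing + 25 years → 16 September 2006.
  Appellate Stay Credit: +399 days → 20 October 2007.
  Response Delay Deduction: −296 days → 28 December 2006.
Terminal disclaimer: HD-866105 expires on the earlier of 6 April 2011 and 28 December 2006.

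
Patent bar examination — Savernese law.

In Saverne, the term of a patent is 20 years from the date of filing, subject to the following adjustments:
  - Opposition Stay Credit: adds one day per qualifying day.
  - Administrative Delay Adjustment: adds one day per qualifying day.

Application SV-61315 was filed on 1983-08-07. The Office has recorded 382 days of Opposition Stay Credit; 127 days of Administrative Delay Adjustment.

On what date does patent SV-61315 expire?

2004-12-28

Base term: filing date + 20 years → 7 August 2003.
Opposition Stay Credit: +382 days → 23 August 2004.
Administrative Delay Adjustment: +127 days → 28 December 2004.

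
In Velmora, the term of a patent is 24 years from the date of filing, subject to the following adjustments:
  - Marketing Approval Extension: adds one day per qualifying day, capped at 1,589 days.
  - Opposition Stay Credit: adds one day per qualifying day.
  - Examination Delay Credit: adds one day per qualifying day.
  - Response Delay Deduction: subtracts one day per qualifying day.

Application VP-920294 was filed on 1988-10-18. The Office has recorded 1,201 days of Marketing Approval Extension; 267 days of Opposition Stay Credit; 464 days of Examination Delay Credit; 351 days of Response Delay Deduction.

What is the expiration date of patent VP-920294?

2017-02-15

Base term: filing date + 24 years → 18 October 2012.
Marketing Approval Extension: 1201 days (within the 1589-day cap) → +1201 days → 1 February 2016.
Opposition Stay Credit: +267 days → 25 October 2016.
Examination Delay Credit: +464 days → 1 February 2018.
Response Delay Deduction: −351 days → 15 February 2017.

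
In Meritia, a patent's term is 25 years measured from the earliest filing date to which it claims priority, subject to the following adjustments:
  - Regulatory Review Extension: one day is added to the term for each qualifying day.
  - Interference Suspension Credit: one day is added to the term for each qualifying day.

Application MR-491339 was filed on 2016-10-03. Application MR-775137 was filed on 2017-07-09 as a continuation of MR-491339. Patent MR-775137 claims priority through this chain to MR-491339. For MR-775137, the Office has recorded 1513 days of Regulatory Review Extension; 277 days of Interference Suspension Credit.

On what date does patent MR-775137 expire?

Earliest priority filing: 3 October 2016.
Base term: 3 October 2016 + 25 years → 3 October 2041.
Regulatory Review Extension: +1513 days → 24 November 2045.
Interference Suspension Credit: +277 days → 28 August 2046.

2046-08-28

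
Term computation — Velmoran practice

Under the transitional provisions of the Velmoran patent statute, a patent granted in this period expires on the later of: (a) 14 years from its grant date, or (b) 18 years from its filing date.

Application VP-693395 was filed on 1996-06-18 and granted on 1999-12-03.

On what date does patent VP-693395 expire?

(a) grant + 14 years → 3 December 2013.
(b) filing + 18 years → 18 June 2014.
Later of the two: 18 June 2014.

June 18, 2014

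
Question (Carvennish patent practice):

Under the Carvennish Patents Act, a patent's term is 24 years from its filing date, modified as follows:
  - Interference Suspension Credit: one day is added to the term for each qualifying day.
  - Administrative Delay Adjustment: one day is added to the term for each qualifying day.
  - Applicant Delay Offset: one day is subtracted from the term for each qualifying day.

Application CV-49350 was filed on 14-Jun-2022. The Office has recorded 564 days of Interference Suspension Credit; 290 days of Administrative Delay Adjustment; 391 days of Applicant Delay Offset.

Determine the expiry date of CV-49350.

Base term: filing date + 24 years → 14 June 2046.
Interference Suspension Credit: +564 days → 30 December 2047.
Administrative Delay Adjustment: +290 days → 15 October 2048.
Applicant Delay Offset: −391 days → 20 September 2047.

2047-09-20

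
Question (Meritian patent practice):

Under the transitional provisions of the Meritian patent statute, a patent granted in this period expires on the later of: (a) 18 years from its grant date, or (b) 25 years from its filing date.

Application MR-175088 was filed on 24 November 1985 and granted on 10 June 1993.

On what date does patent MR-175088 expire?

2011-06-10

(a) grant + 18 years → 10 June 2011.
(b) filing + 25 years → 24 November 2010.
Later of the two: 10 June 2011.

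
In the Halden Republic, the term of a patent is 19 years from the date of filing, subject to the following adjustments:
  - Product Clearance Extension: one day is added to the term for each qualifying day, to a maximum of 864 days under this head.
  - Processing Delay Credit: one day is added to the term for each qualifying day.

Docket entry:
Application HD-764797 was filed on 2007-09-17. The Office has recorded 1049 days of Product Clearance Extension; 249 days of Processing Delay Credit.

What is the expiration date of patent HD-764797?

2029-10-04

Base term: filing date + 19 years → 17 September 2026.
Product Clearance Extension: 1049 days claimed exceeds the 864-day cap, so +864 days → 28 January 2029.
Processing Delay Credit: +249 days → 4 October 2029.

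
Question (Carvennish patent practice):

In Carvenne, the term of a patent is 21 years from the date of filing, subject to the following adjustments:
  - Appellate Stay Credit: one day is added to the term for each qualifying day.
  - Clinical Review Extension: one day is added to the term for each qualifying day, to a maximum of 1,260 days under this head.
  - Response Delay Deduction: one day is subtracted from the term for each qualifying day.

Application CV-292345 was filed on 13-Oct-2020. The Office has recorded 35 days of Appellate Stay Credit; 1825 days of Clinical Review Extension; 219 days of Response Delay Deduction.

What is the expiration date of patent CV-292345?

Base term: filing date + 21 years → 13 October 2041.
Appellate Stay Credit: +35 days → 17 November 2041.
Clinical Review Extension: 1825 days claimed exceeds the 1260-day cap, so +1260 days → 30 April 2045.
Response Delay Deduction: −219 days → 23 September 2044.

2044-09-23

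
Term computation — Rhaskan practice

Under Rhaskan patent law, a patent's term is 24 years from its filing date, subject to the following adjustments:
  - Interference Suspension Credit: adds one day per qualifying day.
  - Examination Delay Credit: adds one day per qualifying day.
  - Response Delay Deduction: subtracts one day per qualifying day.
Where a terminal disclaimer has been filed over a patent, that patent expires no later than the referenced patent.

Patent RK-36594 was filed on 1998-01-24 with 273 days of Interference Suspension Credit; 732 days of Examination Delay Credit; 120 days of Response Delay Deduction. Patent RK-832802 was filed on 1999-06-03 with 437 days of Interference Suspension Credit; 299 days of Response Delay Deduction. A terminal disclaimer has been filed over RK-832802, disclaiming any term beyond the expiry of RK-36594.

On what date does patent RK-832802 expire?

October 19, 2023

Natural term of RK-832802:
  Base: filing + 24 years → 3 June 2023.
  Interference Suspension Credit: +437 days → 13 August 2024.
  Response Delay Deduction: −299 days → 19 October 2023.
Expiry of referenced patent RK-36594:
  Base: filing + 24 years → 24 January 2022.
  Interference Suspension Credit: +273 days → 24 October 2022.
  Examination Delay Credit: +732 days → 25 October 2024.
  Response Delay Deduction: −120 days → 27 June 2024.
Terminal disclaimer: RK-832802 expires on the earlier of 19 October 2023 and 27 June 2024.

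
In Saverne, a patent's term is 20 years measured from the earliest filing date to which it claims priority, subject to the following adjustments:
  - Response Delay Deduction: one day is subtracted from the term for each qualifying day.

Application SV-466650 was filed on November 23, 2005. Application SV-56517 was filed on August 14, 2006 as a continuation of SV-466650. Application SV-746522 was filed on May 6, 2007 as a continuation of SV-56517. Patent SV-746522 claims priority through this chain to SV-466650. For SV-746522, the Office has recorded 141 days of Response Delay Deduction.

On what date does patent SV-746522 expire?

Earliest priority filing: 23 November 2005.
Base term: 23 November 2005 + 20 years → 23 November 2025.
Response Delay Deduction: −141 days → 5 July 2025.

2025-07-05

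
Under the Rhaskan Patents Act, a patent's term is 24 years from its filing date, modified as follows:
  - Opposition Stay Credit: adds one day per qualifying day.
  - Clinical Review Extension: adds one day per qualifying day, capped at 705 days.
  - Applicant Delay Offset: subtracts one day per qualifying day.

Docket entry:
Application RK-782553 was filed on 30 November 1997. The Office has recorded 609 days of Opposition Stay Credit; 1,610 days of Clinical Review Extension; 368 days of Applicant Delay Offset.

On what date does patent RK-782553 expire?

Base term: filing date + 24 years → 30 November 2021.
Opposition Stay Credit: +609 days → 1 August 2023.
Clinical Review Extension: 1610 days claimed exceeds the 705-day cap, so +705 days → 6 July 2025.
Applicant Delay Offset: −368 days → 3 July 2024.

2024-07-03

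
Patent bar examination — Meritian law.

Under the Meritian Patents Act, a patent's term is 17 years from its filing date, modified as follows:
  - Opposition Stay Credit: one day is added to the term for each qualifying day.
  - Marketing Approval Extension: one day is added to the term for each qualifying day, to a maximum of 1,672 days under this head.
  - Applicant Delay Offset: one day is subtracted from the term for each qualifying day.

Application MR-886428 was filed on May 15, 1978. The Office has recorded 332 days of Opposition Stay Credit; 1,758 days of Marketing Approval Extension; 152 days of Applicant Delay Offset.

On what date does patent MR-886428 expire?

June 9, 2000

Base term: filing date + 17 years → 15 May 1995.
Opposition Stay Credit: +332 days → 11 April 1996.
Marketing Approval Extension: 1758 days claimed exceeds the 1672-day cap, so +1672 days → 8 November 2000.
Applicant Delay Offset: −152 days → 9 June 2000.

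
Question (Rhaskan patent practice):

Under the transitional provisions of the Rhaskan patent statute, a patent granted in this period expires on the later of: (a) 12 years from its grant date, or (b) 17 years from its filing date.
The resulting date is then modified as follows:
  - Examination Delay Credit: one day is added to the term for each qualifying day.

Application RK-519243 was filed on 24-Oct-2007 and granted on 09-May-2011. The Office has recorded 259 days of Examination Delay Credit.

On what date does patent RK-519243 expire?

July 10, 2025

(a) grant + 12 years → 9 May 2023.
(b) filing + 17 years → 24 October 2024.
Later of the two: 24 October 2024.
Examination Delay Credit: +259 days → 10 July 2025.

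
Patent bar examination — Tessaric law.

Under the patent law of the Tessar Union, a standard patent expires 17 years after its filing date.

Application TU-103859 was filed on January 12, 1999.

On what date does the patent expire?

Filing date + 17 years → 12 January 2016.

January 12, 2016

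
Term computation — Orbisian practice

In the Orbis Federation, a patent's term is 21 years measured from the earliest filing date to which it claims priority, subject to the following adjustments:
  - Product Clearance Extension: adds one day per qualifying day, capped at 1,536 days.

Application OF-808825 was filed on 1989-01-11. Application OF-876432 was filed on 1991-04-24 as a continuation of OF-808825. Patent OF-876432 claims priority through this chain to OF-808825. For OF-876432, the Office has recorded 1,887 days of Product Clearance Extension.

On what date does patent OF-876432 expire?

Earliest priority filing: 11 January 1989.
Base term: 11 January 1989 + 21 years → 11 January 2010.
Product Clearance Extension: 1887 days claimed exceeds the 1536-day cap, so +1536 days → 27 March 2014.

March 27, 2014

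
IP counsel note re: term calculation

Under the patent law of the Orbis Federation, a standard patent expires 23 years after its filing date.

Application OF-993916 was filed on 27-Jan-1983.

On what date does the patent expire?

Filing date + 23 years → 27 January 2006.

January 27, 2006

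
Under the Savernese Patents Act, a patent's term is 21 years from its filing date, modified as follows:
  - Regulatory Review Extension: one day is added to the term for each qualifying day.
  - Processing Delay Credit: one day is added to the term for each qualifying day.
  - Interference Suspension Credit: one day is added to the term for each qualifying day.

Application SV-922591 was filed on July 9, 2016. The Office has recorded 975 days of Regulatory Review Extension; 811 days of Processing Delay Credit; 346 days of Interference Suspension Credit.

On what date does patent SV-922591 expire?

2043-05-11

Base term: filing date + 21 years → 9 July 2037.
Regulatory Review Extension: +975 days → 10 March 2040.
Processing Delay Credit: +811 days → 30 May 2042.
Interference Suspension Credit: +346 days → 11 May 2043.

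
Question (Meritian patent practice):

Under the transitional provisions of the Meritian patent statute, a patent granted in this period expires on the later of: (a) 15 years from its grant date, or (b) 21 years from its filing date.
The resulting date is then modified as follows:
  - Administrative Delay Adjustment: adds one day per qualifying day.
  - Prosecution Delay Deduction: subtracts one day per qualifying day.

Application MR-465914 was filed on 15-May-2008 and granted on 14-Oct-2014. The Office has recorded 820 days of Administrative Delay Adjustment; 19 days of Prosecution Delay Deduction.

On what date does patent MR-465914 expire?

(a) grant + 15 years → 14 October 2029.
(b) filing + 21 years → 15 May 2029.
Later of the two: 14 October 2029.
Administrative Delay Adjustment: +820 days → 12 January 2032.
Prosecution Delay Deduction: −19 days → 24 December 2031.

2031-12-24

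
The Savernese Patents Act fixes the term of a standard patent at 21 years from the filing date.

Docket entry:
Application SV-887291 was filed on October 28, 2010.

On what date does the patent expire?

Filing date + 21 years → 28 October 2031.

October 28, 2031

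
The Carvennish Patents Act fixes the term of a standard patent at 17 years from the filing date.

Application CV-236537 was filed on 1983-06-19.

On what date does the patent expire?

Filing date + 17 years → 19 June 2000.

2000-06-19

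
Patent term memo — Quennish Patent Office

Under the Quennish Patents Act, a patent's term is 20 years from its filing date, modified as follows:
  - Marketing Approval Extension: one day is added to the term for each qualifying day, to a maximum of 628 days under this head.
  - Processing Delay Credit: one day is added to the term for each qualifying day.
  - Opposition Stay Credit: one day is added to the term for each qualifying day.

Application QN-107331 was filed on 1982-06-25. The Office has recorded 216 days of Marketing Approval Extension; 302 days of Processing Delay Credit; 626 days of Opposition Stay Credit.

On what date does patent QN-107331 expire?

August 12, 2005

Base term: filing date + 20 years → 25 June 2002.
Marketing Approval Extension: 216 days (within the 628-day cap) → +216 days → 27 January 2003.
Processing Delay Credit: +302 days → 25 November 2003.
Opposition Stay Credit: +626 days → 12 August 2005.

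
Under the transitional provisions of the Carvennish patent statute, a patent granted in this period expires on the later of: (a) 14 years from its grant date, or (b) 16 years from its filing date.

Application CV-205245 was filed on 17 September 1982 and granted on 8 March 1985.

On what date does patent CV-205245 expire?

1999-03-08

(a) grant + 14 years → 8 March 1999.
(b) filing + 16 years → 17 September 1998.
Later of the two: 8 March 1999.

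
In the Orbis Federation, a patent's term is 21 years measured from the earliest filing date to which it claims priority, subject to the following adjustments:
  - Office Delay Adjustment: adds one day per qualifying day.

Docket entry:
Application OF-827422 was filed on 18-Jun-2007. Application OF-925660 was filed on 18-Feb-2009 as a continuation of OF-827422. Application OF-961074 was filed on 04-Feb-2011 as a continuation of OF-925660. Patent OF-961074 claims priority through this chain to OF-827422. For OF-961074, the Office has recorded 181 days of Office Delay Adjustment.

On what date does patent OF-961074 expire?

2028-12-16

Earliest priority filing: 18 June 2007.
Base term: 18 June 2007 + 21 years → 18 June 2028.
Office Delay Adjustment: +181 days → 16 December 2028.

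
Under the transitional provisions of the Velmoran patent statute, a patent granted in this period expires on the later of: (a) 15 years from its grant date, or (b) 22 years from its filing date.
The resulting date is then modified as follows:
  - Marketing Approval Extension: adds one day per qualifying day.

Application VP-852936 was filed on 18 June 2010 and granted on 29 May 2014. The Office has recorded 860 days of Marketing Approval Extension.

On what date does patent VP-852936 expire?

(a) grant + 15 years → 29 May 2029.
(b) filing + 22 years → 18 June 2032.
Later of the two: 18 June 2032.
Marketing Approval Extension: +860 days → 26 October 2034.

October 26, 2034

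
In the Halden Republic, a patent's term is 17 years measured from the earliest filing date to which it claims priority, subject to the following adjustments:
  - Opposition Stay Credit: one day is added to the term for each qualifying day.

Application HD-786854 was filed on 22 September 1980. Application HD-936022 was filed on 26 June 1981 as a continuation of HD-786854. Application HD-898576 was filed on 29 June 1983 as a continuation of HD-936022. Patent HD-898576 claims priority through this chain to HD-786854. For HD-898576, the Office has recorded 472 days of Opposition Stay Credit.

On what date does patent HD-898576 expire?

Earliest priority filing: 22 September 1980.
Base term: 22 September 1980 + 17 years → 22 September 1997.
Opposition Stay Credit: +472 days → 7 January 1999.

January 7, 1999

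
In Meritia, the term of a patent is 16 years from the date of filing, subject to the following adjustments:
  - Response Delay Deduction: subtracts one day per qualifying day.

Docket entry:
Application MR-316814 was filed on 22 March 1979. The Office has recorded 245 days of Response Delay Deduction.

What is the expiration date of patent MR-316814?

Base term: filing date + 16 years → 22 March 1995.
Response Delay Deduction: −245 days → 20 July 1994.

July 20, 1994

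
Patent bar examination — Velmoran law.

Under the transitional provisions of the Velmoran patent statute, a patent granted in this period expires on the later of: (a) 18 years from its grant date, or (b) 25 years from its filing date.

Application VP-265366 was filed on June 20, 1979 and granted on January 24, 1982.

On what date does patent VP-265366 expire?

(a) grant + 18 years → 24 January 2000.
(b) filing + 25 years → 20 June 2004.
Later of the two: 20 June 2004.

2004-06-20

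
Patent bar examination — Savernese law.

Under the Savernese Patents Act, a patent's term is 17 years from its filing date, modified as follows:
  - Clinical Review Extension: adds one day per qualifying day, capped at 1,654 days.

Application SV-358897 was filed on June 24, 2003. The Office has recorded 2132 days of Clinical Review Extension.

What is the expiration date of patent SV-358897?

Base term: filing date + 17 years → 24 June 2020.
Clinical Review Extension: 2132 days claimed exceeds the 1654-day cap, so +1654 days → 3 January 2025.

January 3, 2025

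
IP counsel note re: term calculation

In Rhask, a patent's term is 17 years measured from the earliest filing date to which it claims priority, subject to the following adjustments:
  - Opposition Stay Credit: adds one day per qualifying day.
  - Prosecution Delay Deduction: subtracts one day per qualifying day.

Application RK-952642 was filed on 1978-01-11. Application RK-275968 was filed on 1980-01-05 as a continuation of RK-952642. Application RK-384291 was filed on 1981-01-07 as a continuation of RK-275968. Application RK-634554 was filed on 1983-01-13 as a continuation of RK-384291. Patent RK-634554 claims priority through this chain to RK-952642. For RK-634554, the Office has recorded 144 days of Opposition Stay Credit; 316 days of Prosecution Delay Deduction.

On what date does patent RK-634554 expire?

1994-07-23

Earliest priority filing: 11 January 1978.
Base term: 11 January 1978 + 17 years → 11 January 1995.
Opposition Stay Credit: +144 days → 4 June 1995.
Prosecution Delay Deduction: −316 days → 23 July 1994.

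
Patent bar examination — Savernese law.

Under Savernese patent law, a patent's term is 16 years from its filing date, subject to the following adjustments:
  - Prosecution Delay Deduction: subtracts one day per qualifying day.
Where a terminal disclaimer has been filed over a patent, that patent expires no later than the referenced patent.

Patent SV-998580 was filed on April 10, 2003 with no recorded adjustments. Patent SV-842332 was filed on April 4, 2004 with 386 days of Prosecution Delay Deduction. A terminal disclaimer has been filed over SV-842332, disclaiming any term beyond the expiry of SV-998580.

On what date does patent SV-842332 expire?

Natural term of SV-842332:
  Base: filing + 16 years → 4 April 2020.
  Prosecution Delay Deduction: −386 days → 15 March 2019.
Expiry of referenced patent SV-998580:
  Base: filing + 16 years → 10 April 2019.
Terminal disclaimer: SV-842332 expires on the earlier of 15 March 2019 and 10 April 2019.

March 15, 2019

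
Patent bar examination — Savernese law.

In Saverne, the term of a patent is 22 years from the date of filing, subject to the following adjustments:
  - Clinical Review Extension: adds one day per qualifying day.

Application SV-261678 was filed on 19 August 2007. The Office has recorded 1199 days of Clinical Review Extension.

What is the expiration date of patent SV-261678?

Base term: filing date + 22 years → 19 August 2029.
Clinical Review Extension: +1199 days → 30 November 2032.

2032-11-30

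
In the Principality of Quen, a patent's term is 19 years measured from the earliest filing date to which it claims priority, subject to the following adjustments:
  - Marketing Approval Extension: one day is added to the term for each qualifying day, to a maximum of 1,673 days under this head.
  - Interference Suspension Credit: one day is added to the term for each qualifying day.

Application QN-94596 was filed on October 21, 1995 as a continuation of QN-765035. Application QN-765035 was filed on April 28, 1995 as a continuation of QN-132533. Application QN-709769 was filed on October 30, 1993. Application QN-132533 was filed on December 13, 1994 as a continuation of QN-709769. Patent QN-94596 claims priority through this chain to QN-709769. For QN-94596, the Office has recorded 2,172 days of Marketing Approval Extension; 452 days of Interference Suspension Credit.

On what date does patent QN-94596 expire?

Earliest priority filing: 30 October 1993.
Base term: 30 October 1993 + 19 years → 30 October 2012.
Marketing Approval Extension: 2172 days claimed exceeds the 1673-day cap, so +1673 days → 30 May 2017.
Interference Suspension Credit: +452 days → 25 August 2018.

2018-08-25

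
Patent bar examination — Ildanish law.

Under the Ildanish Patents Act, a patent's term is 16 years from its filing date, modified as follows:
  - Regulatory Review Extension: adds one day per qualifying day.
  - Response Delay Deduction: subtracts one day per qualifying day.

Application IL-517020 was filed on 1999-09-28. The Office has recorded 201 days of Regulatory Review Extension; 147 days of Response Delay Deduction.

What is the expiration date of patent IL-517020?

Base term: filing date + 16 years → 28 September 2015.
Regulatory Review Extension: +201 days → 16 April 2016.
Response Delay Deduction: −147 days → 21 November 2015.

2015-11-21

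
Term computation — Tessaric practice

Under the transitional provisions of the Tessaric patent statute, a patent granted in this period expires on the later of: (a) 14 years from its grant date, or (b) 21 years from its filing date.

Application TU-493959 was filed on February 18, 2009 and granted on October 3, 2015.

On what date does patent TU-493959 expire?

(a) grant + 14 years → 3 October 2029.
(b) filing + 21 years → 18 February 2030.
Later of the two: 18 February 2030.

2030-02-18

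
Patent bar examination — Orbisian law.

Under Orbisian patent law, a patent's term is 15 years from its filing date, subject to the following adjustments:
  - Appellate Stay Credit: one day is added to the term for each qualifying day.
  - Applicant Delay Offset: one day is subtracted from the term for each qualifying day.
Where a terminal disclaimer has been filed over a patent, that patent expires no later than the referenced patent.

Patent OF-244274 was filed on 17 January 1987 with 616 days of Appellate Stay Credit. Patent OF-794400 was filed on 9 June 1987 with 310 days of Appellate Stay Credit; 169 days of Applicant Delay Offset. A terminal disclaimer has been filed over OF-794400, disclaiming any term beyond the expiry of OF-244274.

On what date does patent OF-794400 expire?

October 28, 2002

Natural term of OF-794400:
  Base: filing + 15 years → 9 June 2002.
  Appellate Stay Credit: +310 days → 15 April 2003.
  Applicant Delay Offset: −169 days → 28 October 2002.
Expiry of referenced patent OF-244274:
  Base: filing + 15 years → 17 January 2002.
  Appellate Stay Credit: +616 days → 25 September 2003.
Terminal disclaimer: OF-794400 expires on the earlier of 28 October 2002 and 25 September 2003.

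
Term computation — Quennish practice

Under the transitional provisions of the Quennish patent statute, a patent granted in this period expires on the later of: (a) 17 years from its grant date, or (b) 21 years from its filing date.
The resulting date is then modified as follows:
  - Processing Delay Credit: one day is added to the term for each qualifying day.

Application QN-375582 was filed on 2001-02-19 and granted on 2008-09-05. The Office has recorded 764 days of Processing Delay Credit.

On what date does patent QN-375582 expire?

(a) grant + 17 years → 5 September 2025.
(b) filing + 21 years → 19 February 2022.
Later of the two: 5 September 2025.
Processing Delay Credit: +764 days → 9 October 2027.

October 9, 2027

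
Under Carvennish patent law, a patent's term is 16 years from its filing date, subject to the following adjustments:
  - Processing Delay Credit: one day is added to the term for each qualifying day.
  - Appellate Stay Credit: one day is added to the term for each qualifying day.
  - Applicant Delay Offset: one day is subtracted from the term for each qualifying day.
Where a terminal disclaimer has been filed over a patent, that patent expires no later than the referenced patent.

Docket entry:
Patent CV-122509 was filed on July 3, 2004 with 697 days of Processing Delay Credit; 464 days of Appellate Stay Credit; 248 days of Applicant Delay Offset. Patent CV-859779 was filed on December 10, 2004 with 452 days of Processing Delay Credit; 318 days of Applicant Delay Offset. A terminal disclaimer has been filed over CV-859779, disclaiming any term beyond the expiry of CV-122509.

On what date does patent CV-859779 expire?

Natural term of CV-859779:
  Base: filing + 16 years → 10 December 2020.
  Processing Delay Credit: +452 days → 7 March 2022.
  Applicant Delay Offset: −318 days → 23 April 2021.
Expiry of referenced patent CV-122509:
  Base: filing + 16 years → 3 July 2020.
  Processing Delay Credit: +697 days → 31 May 2022.
  Appellate Stay Credit: +464 days → 7 September 2023.
  Applicant Delay Offset: −248 days → 2 January 2023.
Terminal disclaimer: CV-859779 expires on the earlier of 23 April 2021 and 2 January 2023.

April 23, 2021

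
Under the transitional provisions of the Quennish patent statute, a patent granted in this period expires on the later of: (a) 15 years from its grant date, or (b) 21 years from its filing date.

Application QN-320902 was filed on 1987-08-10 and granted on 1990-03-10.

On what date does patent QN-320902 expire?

(a) grant + 15 years → 10 March 2005.
(b) filing + 21 years → 10 August 2008.
Later of the two: 10 August 2008.

August 10, 2008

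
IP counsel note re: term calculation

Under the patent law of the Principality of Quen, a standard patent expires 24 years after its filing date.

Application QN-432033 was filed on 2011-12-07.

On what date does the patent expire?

Filing date + 24 years → 7 December 2035.

2035-12-07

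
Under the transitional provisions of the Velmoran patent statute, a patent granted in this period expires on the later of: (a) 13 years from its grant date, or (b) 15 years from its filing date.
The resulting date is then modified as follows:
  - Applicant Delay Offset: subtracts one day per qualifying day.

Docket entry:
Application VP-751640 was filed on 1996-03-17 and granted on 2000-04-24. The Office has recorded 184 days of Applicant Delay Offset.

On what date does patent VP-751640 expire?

(a) grant + 13 years → 24 April 2013.
(b) filing + 15 years → 17 March 2011.
Later of the two: 24 April 2013.
Applicant Delay Offset: −184 days → 22 October 2012.

October 22, 2012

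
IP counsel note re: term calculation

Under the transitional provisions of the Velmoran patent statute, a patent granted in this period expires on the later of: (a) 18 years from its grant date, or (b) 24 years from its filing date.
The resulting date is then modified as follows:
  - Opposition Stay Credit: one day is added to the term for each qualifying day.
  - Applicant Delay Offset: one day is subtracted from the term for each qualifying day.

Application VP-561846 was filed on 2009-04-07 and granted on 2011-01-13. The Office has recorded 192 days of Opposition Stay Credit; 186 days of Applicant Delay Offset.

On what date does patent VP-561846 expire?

April 13, 2033

(a) grant + 18 years → 13 January 2029.
(b) filing + 24 years → 7 April 2033.
Later of the two: 7 April 2033.
Opposition Stay Credit: +192 days → 16 October 2033.
Applicant Delay Offset: −186 days → 13 April 2033.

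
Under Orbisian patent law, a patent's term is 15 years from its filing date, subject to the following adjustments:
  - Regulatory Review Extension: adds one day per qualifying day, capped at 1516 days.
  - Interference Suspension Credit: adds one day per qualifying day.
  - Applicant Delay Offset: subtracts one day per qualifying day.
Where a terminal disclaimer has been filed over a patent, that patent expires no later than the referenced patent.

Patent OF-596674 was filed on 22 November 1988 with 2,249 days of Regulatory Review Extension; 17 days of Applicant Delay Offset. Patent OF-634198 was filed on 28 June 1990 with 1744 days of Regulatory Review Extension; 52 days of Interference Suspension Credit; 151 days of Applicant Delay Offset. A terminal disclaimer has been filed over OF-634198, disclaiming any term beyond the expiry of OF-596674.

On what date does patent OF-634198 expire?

December 30, 2007

Natural term of OF-634198:
  Base: filing + 15 years → 28 June 2005.
  Regulatory Review Extension: 1744 days claimed exceeds the 1516-day cap, so +1516 days → 22 August 2009.
  Interference Suspension Credit: +52 days → 13 October 2009.
  Applicant Delay Offset: −151 days → 15 May 2009.
Expiry of referenced patent OF-596674:
  Base: filing + 15 years → 22 November 2003.
  Regulatory Review Extension: 2249 days claimed exceeds the 1516-day cap, so +1516 days → 16 January 2008.
  Applicant Delay Offset: −17 days → 30 December 2007.
Terminal disclaimer: OF-634198 expires on the earlier of 15 May 2009 and 30 December 2007.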